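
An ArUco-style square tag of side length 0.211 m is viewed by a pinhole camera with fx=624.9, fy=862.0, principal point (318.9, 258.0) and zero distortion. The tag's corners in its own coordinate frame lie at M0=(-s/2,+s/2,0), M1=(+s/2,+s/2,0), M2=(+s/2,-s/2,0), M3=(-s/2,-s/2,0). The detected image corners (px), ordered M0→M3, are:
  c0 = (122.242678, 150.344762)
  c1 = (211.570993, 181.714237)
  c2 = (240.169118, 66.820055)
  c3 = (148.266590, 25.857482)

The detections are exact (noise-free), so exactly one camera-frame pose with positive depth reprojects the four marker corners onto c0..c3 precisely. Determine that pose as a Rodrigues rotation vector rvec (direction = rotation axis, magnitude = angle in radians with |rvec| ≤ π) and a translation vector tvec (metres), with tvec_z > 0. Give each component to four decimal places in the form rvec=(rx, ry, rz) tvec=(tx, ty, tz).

rvec=(0.4120, -0.4077, 0.3054) tvec=(-0.3106, -0.2459, 1.4151)

Intrinsics K: fx=624.9, fy=862.0, cx=318.9, cy=258.0
Marker side s = 0.211 m; corners in marker frame (Z=0):
  M0 = (-0.1055, +0.1055, 0)
  M1 = (+0.1055, +0.1055, 0)
  M2 = (+0.1055, -0.1055, 0)
  M3 = (-0.1055, -0.1055, 0)
Detected image corners:
  c0 = (122.242678, 150.344762) px
  c1 = (211.570993, 181.714237) px
  c2 = (240.169118, 66.820055) px
  c3 = (148.266590, 25.857482) px
Planar DLT: solve 8×8 A·h = b for H (H[2,2]=1):
  H  [+485.43988 -88.40880 +181.71931]
  H  [+203.86390 +590.75389 +108.21877]
  H  [+0.31086 +0.22833 +1.00000]
B = K⁻¹H; ‖b₁‖=0.706663, ‖b₂‖=0.706663; λ = 2/(‖b₁‖+‖b₂‖) = 1.415102, sign → tz>0 ⇒ λ=+1.415102
r₁ = λ·B[:,0] = (+0.87480,+0.20301,+0.43990); r₂ = λ·B[:,1] = (-0.36509,+0.87310,+0.32311)
r₃ = r₁×r₂ = (-0.31848,-0.44326,+0.83791); SVD([r₁ r₂ r₃]) → R = UVᵀ:
  R  [+0.87480 -0.36509 -0.31848]
  R  [+0.20301 +0.87310 -0.44326]
  R  [+0.43990 +0.32311 +0.83791]
t = (-0.31065, -0.24589, +1.41510) m
tr R = 2.585811; θ = arccos((tr R − 1)/2) = 0.655233 rad = 37.542°
axis k = ((R−Rᵀ)₃₂, (R−Rᵀ)₁₃, (R−Rᵀ)₂₁) / (2 sinθ) = (+0.628844, -0.622296, +0.466158)
rvec = θ·k = (+0.412039, -0.407749, +0.305442)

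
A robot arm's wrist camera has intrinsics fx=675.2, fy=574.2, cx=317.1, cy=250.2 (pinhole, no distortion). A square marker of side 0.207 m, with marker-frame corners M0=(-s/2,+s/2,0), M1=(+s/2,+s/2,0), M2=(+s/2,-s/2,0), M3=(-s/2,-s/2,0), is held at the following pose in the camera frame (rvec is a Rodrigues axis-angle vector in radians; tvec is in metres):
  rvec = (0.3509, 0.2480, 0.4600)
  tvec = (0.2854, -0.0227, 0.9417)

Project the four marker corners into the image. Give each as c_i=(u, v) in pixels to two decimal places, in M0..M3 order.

c0=(422.31, 258.93) c1=(551.43, 317.36) c2=(633.63, 210.96) c3=(490.50, 151.16)

Intrinsics K: fx=675.2, fy=574.2, cx=317.1, cy=250.2
Marker side s = 0.207 m; corners in marker frame (Z=0):
  M0 = (-0.1035, +0.1035, 0)
  M1 = (+0.1035, +0.1035, 0)
  M2 = (+0.1035, -0.1035, 0)
  M3 = (-0.1035, -0.1035, 0)
rvec = (0.3509, 0.2480, 0.4600), |rvec| = θ = 0.62947 rad = 36.066°
Rodrigues: sinθ=0.58872, 1−cosθ=0.19166; R = I + sinθ·[k]× + (1−cosθ)·[k]×²:
    [+0.86790 -0.38812 +0.31002]
    [+0.47231 +0.83809 -0.27300]
    [-0.15387 +0.38336 +0.91069]
t = (0.2854, -0.0227, 0.9417) m
M0: Pc = R·M0+t = (+0.15540, +0.01516, +0.99730); u = 675.2·(+0.15540)/0.99730 + 317.1 = 422.3110, v = 574.2·(+0.01516)/0.99730 + 250.2 = 258.9272
M1: Pc = R·M1+t = (+0.33506, +0.11293, +0.96545); u = 675.2·(+0.33506)/0.96545 + 317.1 = 551.4254, v = 574.2·(+0.11293)/0.96545 + 250.2 = 317.3626
M2: Pc = R·M2+t = (+0.41540, -0.06056, +0.88610); u = 675.2·(+0.41540)/0.88610 + 317.1 = 633.6308, v = 574.2·(-0.06056)/0.88610 + 250.2 = 210.9579
M3: Pc = R·M3+t = (+0.23574, -0.15833, +0.91795); u = 675.2·(+0.23574)/0.91795 + 317.1 = 490.5021, v = 574.2·(-0.15833)/0.91795 + 250.2 = 151.1627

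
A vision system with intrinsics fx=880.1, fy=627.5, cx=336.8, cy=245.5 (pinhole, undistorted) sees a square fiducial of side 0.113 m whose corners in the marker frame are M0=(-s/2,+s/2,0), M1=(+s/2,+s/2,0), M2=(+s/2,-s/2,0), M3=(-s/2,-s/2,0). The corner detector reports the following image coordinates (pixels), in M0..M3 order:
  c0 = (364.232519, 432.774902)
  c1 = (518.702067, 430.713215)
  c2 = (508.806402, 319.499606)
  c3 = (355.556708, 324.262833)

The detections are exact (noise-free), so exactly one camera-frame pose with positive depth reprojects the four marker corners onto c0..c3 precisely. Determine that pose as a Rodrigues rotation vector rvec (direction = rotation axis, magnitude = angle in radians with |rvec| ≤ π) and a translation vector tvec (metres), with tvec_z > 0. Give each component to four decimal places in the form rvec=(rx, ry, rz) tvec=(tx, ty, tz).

Intrinsics K: fx=880.1, fy=627.5, cx=336.8, cy=245.5
Marker side s = 0.113 m; corners in marker frame (Z=0):
  M0 = (-0.0565, +0.0565, 0)
  M1 = (+0.0565, +0.0565, 0)
  M2 = (+0.0565, -0.0565, 0)
  M3 = (-0.0565, -0.0565, 0)
Detected image corners:
  c0 = (364.232519, 432.774902) px
  c1 = (518.702067, 430.713215) px
  c2 = (508.806402, 319.499606) px
  c3 = (355.556708, 324.262833) px
Planar DLT: solve 8×8 A·h = b for H (H[2,2]=1):
  H  [+1265.74179 +57.24266 +435.85595]
  H  [-112.90223 +950.64025 +376.65712]
  H  [-0.21938 -0.05692 +1.00000]
B = K⁻¹H; ‖b₁‖=1.540736, ‖b₂‖=1.540736; λ = 2/(‖b₁‖+‖b₂‖) = 0.649040, sign → tz>0 ⇒ λ=+0.649040
r₁ = λ·B[:,0] = (+0.98793,-0.06107,-0.14239); r₂ = λ·B[:,1] = (+0.05635,+0.99773,-0.03694)
r₃ = r₁×r₂ = (+0.14432,+0.02848,+0.98912); SVD([r₁ r₂ r₃]) → R = UVᵀ:
  R  [+0.98793 +0.05635 +0.14432]
  R  [-0.06107 +0.99773 +0.02848]
  R  [-0.14239 -0.03694 +0.98912]
t = (+0.07305, +0.13566, +0.64904) m
tr R = 2.974774; θ = arccos((tr R − 1)/2) = 0.158995 rad = 9.110°
axis k = ((R−Rᵀ)₃₂, (R−Rᵀ)₁₃, (R−Rᵀ)₂₁) / (2 sinθ) = (-0.206600, +0.905429, -0.370830)
rvec = θ·k = (-0.032848, +0.143958, -0.058960)

rvec=(-0.0328, 0.1440, -0.0590) tvec=(0.0730, 0.1357, 0.6490)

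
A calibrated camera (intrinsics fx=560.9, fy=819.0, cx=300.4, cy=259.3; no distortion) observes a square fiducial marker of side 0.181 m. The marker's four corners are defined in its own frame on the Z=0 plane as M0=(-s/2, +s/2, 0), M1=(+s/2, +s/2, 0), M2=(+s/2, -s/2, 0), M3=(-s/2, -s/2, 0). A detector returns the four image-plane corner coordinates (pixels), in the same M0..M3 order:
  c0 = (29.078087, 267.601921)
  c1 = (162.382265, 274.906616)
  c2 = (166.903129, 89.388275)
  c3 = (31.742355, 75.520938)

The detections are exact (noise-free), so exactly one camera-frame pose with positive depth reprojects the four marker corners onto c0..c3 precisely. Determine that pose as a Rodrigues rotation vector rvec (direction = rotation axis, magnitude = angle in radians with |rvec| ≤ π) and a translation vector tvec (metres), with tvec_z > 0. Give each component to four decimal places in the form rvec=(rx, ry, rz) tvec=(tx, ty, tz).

Intrinsics K: fx=560.9, fy=819.0, cx=300.4, cy=259.3
Marker side s = 0.181 m; corners in marker frame (Z=0):
  M0 = (-0.0905, +0.0905, 0)
  M1 = (+0.0905, +0.0905, 0)
  M2 = (+0.0905, -0.0905, 0)
  M3 = (-0.0905, -0.0905, 0)
Detected image corners:
  c0 = (29.078087, 267.601921) px
  c1 = (162.382265, 274.906616) px
  c2 = (166.903129, 89.388275) px
  c3 = (31.742355, 75.520938) px
Planar DLT: solve 8×8 A·h = b for H (H[2,2]=1):
  H  [+759.86208 -11.99357 +98.65196]
  H  [+91.50885 +1057.18627 +177.63994]
  H  [+0.18748 +0.08143 +1.00000]
B = K⁻¹H; ‖b₁‖=1.269327, ‖b₂‖=1.269327; λ = 2/(‖b₁‖+‖b₂‖) = 0.787819, sign → tz>0 ⇒ λ=+0.787819
r₁ = λ·B[:,0] = (+0.98817,+0.04126,+0.14770); r₂ = λ·B[:,1] = (-0.05120,+0.99663,+0.06415)
r₃ = r₁×r₂ = (-0.14455,-0.07096,+0.98695); SVD([r₁ r₂ r₃]) → R = UVᵀ:
  R  [+0.98817 -0.05120 -0.14455]
  R  [+0.04126 +0.99663 -0.07096]
  R  [+0.14770 +0.06415 +0.98695]
t = (-0.28337, -0.07855, +0.78782) m
tr R = 2.971746; θ = arccos((tr R − 1)/2) = 0.168287 rad = 9.642°
axis k = ((R−Rᵀ)₃₂, (R−Rᵀ)₁₃, (R−Rᵀ)₂₁) / (2 sinθ) = (+0.403338, -0.872424, +0.276034)
rvec = θ·k = (+0.067876, -0.146817, +0.046453)

rvec=(0.0679, -0.1468, 0.0465) tvec=(-0.2834, -0.0786, 0.7878)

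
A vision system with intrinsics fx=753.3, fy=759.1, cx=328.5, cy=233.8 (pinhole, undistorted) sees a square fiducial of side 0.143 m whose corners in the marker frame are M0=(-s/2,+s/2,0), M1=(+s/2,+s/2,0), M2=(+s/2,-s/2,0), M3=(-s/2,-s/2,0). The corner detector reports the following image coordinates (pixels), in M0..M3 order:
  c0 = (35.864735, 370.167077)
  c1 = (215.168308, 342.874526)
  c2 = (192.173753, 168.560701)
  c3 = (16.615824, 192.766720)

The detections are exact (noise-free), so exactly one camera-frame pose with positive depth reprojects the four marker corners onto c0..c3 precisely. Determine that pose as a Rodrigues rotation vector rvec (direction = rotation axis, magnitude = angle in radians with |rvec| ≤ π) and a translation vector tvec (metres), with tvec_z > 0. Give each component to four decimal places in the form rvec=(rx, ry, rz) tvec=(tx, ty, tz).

rvec=(-0.1018, -0.0536, -0.1455) tvec=(-0.1726, 0.0271, 0.6104)

Intrinsics K: fx=753.3, fy=759.1, cx=328.5, cy=233.8
Marker side s = 0.143 m; corners in marker frame (Z=0):
  M0 = (-0.0715, +0.0715, 0)
  M1 = (+0.0715, +0.0715, 0)
  M2 = (+0.0715, -0.0715, 0)
  M3 = (-0.0715, -0.0715, 0)
Detected image corners:
  c0 = (35.864735, 370.167077) px
  c1 = (215.168308, 342.874526) px
  c2 = (192.173753, 168.560701) px
  c3 = (16.615824, 192.766720) px
Planar DLT: solve 8×8 A·h = b for H (H[2,2]=1):
  H  [+1252.05048 +129.46701 +115.46569]
  H  [-153.24681 +1186.86425 +267.49828]
  H  [+0.09939 -0.15946 +1.00000]
B = K⁻¹H; ‖b₁‖=1.638374, ‖b₂‖=1.638374; λ = 2/(‖b₁‖+‖b₂‖) = 0.610361, sign → tz>0 ⇒ λ=+0.610361
r₁ = λ·B[:,0] = (+0.98802,-0.14190,+0.06066); r₂ = λ·B[:,1] = (+0.14734,+0.98429,-0.09733)
r₃ = r₁×r₂ = (-0.04590,+0.10510,+0.99340); SVD([r₁ r₂ r₃]) → R = UVᵀ:
  R  [+0.98802 +0.14734 -0.04590]
  R  [-0.14190 +0.98429 +0.10510]
  R  [+0.06066 -0.09733 +0.99340]
t = (-0.17261, +0.02710, +0.61036) m
tr R = 2.965707; θ = arccos((tr R − 1)/2) = 0.185449 rad = 10.625°
axis k = ((R−Rᵀ)₃₂, (R−Rᵀ)₁₃, (R−Rᵀ)₂₁) / (2 sinθ) = (-0.548913, -0.288962, -0.784344)
rvec = θ·k = (-0.101795, -0.053588, -0.145456)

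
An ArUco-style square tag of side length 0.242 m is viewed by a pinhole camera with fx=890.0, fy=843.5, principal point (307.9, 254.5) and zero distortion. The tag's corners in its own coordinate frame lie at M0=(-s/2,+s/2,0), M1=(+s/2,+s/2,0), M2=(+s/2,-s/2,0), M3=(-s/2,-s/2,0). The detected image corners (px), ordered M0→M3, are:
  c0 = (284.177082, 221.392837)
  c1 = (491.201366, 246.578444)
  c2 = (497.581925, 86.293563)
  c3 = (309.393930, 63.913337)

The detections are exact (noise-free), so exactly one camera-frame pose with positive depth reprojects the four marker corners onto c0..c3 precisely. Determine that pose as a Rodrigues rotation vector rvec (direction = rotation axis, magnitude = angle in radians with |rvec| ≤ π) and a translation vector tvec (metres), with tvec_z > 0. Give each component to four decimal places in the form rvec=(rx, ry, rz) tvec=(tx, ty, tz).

rvec=(-0.4433, -0.0136, 0.1294) tvec=(0.1072, -0.1335, 1.0850)

Intrinsics K: fx=890.0, fy=843.5, cx=307.9, cy=254.5
Marker side s = 0.242 m; corners in marker frame (Z=0):
  M0 = (-0.1210, +0.1210, 0)
  M1 = (+0.1210, +0.1210, 0)
  M2 = (+0.1210, -0.1210, 0)
  M3 = (-0.1210, -0.1210, 0)
Detected image corners:
  c0 = (284.177082, 221.392837) px
  c1 = (491.201366, 246.578444) px
  c2 = (497.581925, 86.293563) px
  c3 = (309.393930, 63.913337) px
Planar DLT: solve 8×8 A·h = b for H (H[2,2]=1):
  H  [+809.22102 -221.60667 +395.80072]
  H  [+95.86127 +595.48313 +150.72775]
  H  [-0.01384 -0.39500 +1.00000]
B = K⁻¹H; ‖b₁‖=0.921690, ‖b₂‖=0.921690; λ = 2/(‖b₁‖+‖b₂‖) = 1.084964, sign → tz>0 ⇒ λ=+1.084964
r₁ = λ·B[:,0] = (+0.99168,+0.12783,-0.01501); r₂ = λ·B[:,1] = (-0.12189,+0.89525,-0.42856)
r₃ = r₁×r₂ = (-0.04135,+0.42683,+0.90339); SVD([r₁ r₂ r₃]) → R = UVᵀ:
  R  [+0.99168 -0.12189 -0.04135]
  R  [+0.12783 +0.89525 +0.42683]
  R  [-0.01501 -0.42856 +0.90339]
t = (+0.10716, -0.13348, +1.08496) m
tr R = 2.790324; θ = arccos((tr R − 1)/2) = 0.462002 rad = 26.471°
axis k = ((R−Rᵀ)₃₂, (R−Rᵀ)₁₃, (R−Rᵀ)₂₁) / (2 sinθ) = (-0.959511, -0.029540, +0.280119)
rvec = θ·k = (-0.443296, -0.013647, +0.129416)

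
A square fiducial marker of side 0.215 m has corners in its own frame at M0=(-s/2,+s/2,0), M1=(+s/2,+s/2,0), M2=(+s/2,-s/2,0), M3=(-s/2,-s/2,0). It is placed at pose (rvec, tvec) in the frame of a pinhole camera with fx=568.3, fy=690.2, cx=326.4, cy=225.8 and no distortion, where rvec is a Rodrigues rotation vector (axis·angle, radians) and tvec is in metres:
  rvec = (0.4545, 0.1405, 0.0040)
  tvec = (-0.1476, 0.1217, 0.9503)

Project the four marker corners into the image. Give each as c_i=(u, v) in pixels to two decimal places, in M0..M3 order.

Intrinsics K: fx=568.3, fy=690.2, cx=326.4, cy=225.8
Marker side s = 0.215 m; corners in marker frame (Z=0):
  M0 = (-0.1075, +0.1075, 0)
  M1 = (+0.1075, +0.1075, 0)
  M2 = (+0.1075, -0.1075, 0)
  M3 = (-0.1075, -0.1075, 0)
rvec = (0.4545, 0.1405, 0.0040), |rvec| = θ = 0.47574 rad = 27.258°
Rodrigues: sinθ=0.45799, 1−cosθ=0.11104; R = I + sinθ·[k]× + (1−cosθ)·[k]×²:
    [+0.99031 +0.02748 +0.13615]
    [+0.03518 +0.89864 -0.43727]
    [-0.13437 +0.43782 +0.88896]
t = (-0.1476, 0.1217, 0.9503) m
M0: Pc = R·M0+t = (-0.25110, +0.21452, +1.01181); u = 568.3·(-0.25110)/1.01181 + 326.4 = 185.3634, v = 690.2·(+0.21452)/1.01181 + 225.8 = 372.1346
M1: Pc = R·M1+t = (-0.03819, +0.22209, +0.98292); u = 568.3·(-0.03819)/0.98292 + 326.4 = 304.3207, v = 690.2·(+0.22209)/0.98292 + 225.8 = 381.7470
M2: Pc = R·M2+t = (-0.04410, +0.02888, +0.88879); u = 568.3·(-0.04410)/0.88879 + 326.4 = 298.2045, v = 690.2·(+0.02888)/0.88879 + 225.8 = 248.2257
M3: Pc = R·M3+t = (-0.25701, +0.02131, +0.91768); u = 568.3·(-0.25701)/0.91768 + 326.4 = 167.2375, v = 690.2·(+0.02131)/0.91768 + 225.8 = 241.8307

c0=(185.36, 372.13) c1=(304.32, 381.75) c2=(298.20, 248.23) c3=(167.24, 241.83)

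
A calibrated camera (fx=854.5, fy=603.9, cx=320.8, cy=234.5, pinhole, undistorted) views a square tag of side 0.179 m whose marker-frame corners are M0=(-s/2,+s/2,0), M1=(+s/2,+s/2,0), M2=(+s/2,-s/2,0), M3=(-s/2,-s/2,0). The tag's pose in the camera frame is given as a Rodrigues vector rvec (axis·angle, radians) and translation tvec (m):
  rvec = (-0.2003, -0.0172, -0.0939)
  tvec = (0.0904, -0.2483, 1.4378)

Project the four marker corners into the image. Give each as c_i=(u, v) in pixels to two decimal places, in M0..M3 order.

Intrinsics K: fx=854.5, fy=603.9, cx=320.8, cy=234.5
Marker side s = 0.179 m; corners in marker frame (Z=0):
  M0 = (-0.0895, +0.0895, 0)
  M1 = (+0.0895, +0.0895, 0)
  M2 = (+0.0895, -0.0895, 0)
  M3 = (-0.0895, -0.0895, 0)
rvec = (-0.2003, -0.0172, -0.0939), |rvec| = θ = 0.22189 rad = 12.713°
Rodrigues: sinθ=0.22007, 1−cosθ=0.02452; R = I + sinθ·[k]× + (1−cosθ)·[k]×²:
    [+0.99546 +0.09485 -0.00769]
    [-0.09142 +0.97563 +0.19946]
    [+0.02642 -0.19786 +0.97987]
t = (0.0904, -0.2483, 1.4378) m
M0: Pc = R·M0+t = (+0.00979, -0.15280, +1.41773); u = 854.5·(+0.00979)/1.41773 + 320.8 = 326.7037, v = 603.9·(-0.15280)/1.41773 + 234.5 = 169.4131
M1: Pc = R·M1+t = (+0.18798, -0.16916, +1.42246); u = 854.5·(+0.18798)/1.42246 + 320.8 = 433.7252, v = 603.9·(-0.16916)/1.42246 + 234.5 = 162.6825
M2: Pc = R·M2+t = (+0.17101, -0.34380, +1.45787); u = 854.5·(+0.17101)/1.45787 + 320.8 = 421.0308, v = 603.9·(-0.34380)/1.45787 + 234.5 = 92.0862
M3: Pc = R·M3+t = (-0.00718, -0.32744, +1.45314); u = 854.5·(-0.00718)/1.45314 + 320.8 = 316.5763, v = 603.9·(-0.32744)/1.45314 + 234.5 = 98.4230

c0=(326.70, 169.41) c1=(433.73, 162.68) c2=(421.03, 92.09) c3=(316.58, 98.42)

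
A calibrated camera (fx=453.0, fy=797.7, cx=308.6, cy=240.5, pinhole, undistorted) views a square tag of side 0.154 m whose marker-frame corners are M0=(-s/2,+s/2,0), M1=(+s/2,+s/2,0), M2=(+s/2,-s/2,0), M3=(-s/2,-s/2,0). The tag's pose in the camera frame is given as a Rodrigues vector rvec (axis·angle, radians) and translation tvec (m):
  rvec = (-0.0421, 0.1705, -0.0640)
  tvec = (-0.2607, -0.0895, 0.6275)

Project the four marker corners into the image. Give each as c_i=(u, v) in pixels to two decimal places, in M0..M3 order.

c0=(72.57, 231.04) c1=(174.87, 217.13) c2=(169.67, 19.27) c3=(68.73, 40.98)

Intrinsics K: fx=453.0, fy=797.7, cx=308.6, cy=240.5
Marker side s = 0.154 m; corners in marker frame (Z=0):
  M0 = (-0.0770, +0.0770, 0)
  M1 = (+0.0770, +0.0770, 0)
  M2 = (+0.0770, -0.0770, 0)
  M3 = (-0.0770, -0.0770, 0)
rvec = (-0.0421, 0.1705, -0.0640), |rvec| = θ = 0.18692 rad = 10.710°
Rodrigues: sinθ=0.18583, 1−cosθ=0.01742; R = I + sinθ·[k]× + (1−cosθ)·[k]×²:
    [+0.98347 +0.06005 +0.17085]
    [-0.06721 +0.99707 +0.03642]
    [-0.16817 -0.04730 +0.98462]
t = (-0.2607, -0.0895, 0.6275) m
M0: Pc = R·M0+t = (-0.33180, -0.00755, +0.63681); u = 453.0·(-0.33180)/0.63681 + 308.6 = 72.5681, v = 797.7·(-0.00755)/0.63681 + 240.5 = 231.0420
M1: Pc = R·M1+t = (-0.18035, -0.01790, +0.61091); u = 453.0·(-0.18035)/0.61091 + 308.6 = 174.8678, v = 797.7·(-0.01790)/0.61091 + 240.5 = 217.1267
M2: Pc = R·M2+t = (-0.18960, -0.17145, +0.61819); u = 453.0·(-0.18960)/0.61819 + 308.6 = 169.6670, v = 797.7·(-0.17145)/0.61819 + 240.5 = 19.2659
M3: Pc = R·M3+t = (-0.34105, -0.16110, +0.64409); u = 453.0·(-0.34105)/0.64409 + 308.6 = 68.7332, v = 797.7·(-0.16110)/0.64409 + 240.5 = 40.9794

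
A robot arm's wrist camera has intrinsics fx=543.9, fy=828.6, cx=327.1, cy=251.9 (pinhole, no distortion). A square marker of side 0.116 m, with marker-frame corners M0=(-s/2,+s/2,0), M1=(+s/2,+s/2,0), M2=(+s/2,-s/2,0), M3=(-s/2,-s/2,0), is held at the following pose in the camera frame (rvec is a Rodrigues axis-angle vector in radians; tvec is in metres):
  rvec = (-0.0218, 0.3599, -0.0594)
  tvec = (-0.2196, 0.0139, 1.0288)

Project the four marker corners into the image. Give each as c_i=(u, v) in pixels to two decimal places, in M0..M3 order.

Intrinsics K: fx=543.9, fy=828.6, cx=327.1, cy=251.9
Marker side s = 0.116 m; corners in marker frame (Z=0):
  M0 = (-0.0580, +0.0580, 0)
  M1 = (+0.0580, +0.0580, 0)
  M2 = (+0.0580, -0.0580, 0)
  M3 = (-0.0580, -0.0580, 0)
rvec = (-0.0218, 0.3599, -0.0594), |rvec| = θ = 0.36542 rad = 20.937°
Rodrigues: sinθ=0.35734, 1−cosθ=0.06603; R = I + sinθ·[k]× + (1−cosθ)·[k]×²:
    [+0.93421 +0.05421 +0.35258]
    [-0.06197 +0.99802 +0.01075]
    [-0.35130 -0.03189 +0.93572]
t = (-0.2196, 0.0139, 1.0288) m
M0: Pc = R·M0+t = (-0.27064, +0.07538, +1.04733); u = 543.9·(-0.27064)/1.04733 + 327.1 = 186.5505, v = 828.6·(+0.07538)/1.04733 + 251.9 = 311.5369
M1: Pc = R·M1+t = (-0.16227, +0.06819, +1.00657); u = 543.9·(-0.16227)/1.00657 + 327.1 = 239.4168, v = 828.6·(+0.06819)/1.00657 + 251.9 = 308.0341
M2: Pc = R·M2+t = (-0.16856, -0.04758, +1.01027); u = 543.9·(-0.16856)/1.01027 + 327.1 = 236.3526, v = 828.6·(-0.04758)/1.01027 + 251.9 = 212.8768
M3: Pc = R·M3+t = (-0.27693, -0.04039, +1.05103); u = 543.9·(-0.27693)/1.05103 + 327.1 = 183.7911, v = 828.6·(-0.04039)/1.05103 + 251.9 = 220.0567

c0=(186.55, 311.54) c1=(239.42, 308.03) c2=(236.35, 212.88) c3=(183.79, 220.06)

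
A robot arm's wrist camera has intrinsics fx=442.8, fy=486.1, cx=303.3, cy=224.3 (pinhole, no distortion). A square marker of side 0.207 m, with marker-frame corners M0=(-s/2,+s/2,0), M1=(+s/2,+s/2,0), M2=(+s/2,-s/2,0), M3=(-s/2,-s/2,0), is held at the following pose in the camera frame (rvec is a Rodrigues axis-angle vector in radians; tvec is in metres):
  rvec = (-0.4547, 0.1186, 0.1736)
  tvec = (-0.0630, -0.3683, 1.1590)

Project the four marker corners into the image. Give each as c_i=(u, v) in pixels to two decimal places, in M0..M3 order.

Intrinsics K: fx=442.8, fy=486.1, cx=303.3, cy=224.3
Marker side s = 0.207 m; corners in marker frame (Z=0):
  M0 = (-0.1035, +0.1035, 0)
  M1 = (+0.1035, +0.1035, 0)
  M2 = (+0.1035, -0.1035, 0)
  M3 = (-0.1035, -0.1035, 0)
rvec = (-0.4547, 0.1186, 0.1736), |rvec| = θ = 0.50095 rad = 28.703°
Rodrigues: sinθ=0.48026, 1−cosθ=0.12288; R = I + sinθ·[k]× + (1−cosθ)·[k]×²:
    [+0.97836 -0.19283 +0.07505]
    [+0.14003 +0.88401 +0.44600]
    [-0.15235 -0.42584 +0.89188]
t = (-0.0630, -0.3683, 1.1590) m
M0: Pc = R·M0+t = (-0.18422, -0.29130, +1.13069); u = 442.8·(-0.18422)/1.13069 + 303.3 = 231.1568, v = 486.1·(-0.29130)/1.13069 + 224.3 = 99.0675
M1: Pc = R·M1+t = (+0.01830, -0.26231, +1.09916); u = 442.8·(+0.01830)/1.09916 + 303.3 = 310.6729, v = 486.1·(-0.26231)/1.09916 + 224.3 = 108.2930
M2: Pc = R·M2+t = (+0.05822, -0.44530, +1.18731); u = 442.8·(+0.05822)/1.18731 + 303.3 = 325.0122, v = 486.1·(-0.44530)/1.18731 + 224.3 = 41.9867
M3: Pc = R·M3+t = (-0.14430, -0.47429, +1.21884); u = 442.8·(-0.14430)/1.21884 + 303.3 = 250.8759, v = 486.1·(-0.47429)/1.21884 + 224.3 = 35.1441

c0=(231.16, 99.07) c1=(310.67, 108.29) c2=(325.01, 41.99) c3=(250.88, 35.14)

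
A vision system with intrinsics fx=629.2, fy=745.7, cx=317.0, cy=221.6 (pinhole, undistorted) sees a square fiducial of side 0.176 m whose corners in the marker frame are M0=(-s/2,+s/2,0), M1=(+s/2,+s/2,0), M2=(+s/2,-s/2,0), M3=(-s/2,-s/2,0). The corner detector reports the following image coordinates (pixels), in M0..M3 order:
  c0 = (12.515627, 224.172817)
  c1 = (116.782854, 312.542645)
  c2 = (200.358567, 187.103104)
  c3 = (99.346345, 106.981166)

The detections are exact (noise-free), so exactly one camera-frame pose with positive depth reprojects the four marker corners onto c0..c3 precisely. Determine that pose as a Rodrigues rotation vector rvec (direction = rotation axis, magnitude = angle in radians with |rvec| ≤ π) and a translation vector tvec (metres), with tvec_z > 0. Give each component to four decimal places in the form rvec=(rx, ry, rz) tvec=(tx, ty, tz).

rvec=(-0.3065, 0.0560, 0.5953) tvec=(-0.2805, -0.0183, 0.8433)

Intrinsics K: fx=629.2, fy=745.7, cx=317.0, cy=221.6
Marker side s = 0.176 m; corners in marker frame (Z=0):
  M0 = (-0.0880, +0.0880, 0)
  M1 = (+0.0880, +0.0880, 0)
  M2 = (+0.0880, -0.0880, 0)
  M3 = (-0.0880, -0.0880, 0)
Detected image corners:
  c0 = (12.515627, 224.172817) px
  c1 = (116.782854, 312.542645) px
  c2 = (200.358567, 187.103104) px
  c3 = (99.346345, 106.981166) px
Planar DLT: solve 8×8 A·h = b for H (H[2,2]=1):
  H  [+565.15423 -518.31834 +107.69375]
  H  [+443.60650 +622.96383 +205.38997]
  H  [-0.16566 -0.31771 +1.00000]
B = K⁻¹H; ‖b₁‖=1.185755, ‖b₂‖=1.185755; λ = 2/(‖b₁‖+‖b₂‖) = 0.843345, sign → tz>0 ⇒ λ=+0.843345
r₁ = λ·B[:,0] = (+0.82789,+0.54321,-0.13971); r₂ = λ·B[:,1] = (-0.55973,+0.78416,-0.26794)
r₃ = r₁×r₂ = (-0.03599,+0.30002,+0.95325); SVD([r₁ r₂ r₃]) → R = UVᵀ:
  R  [+0.82789 -0.55973 -0.03599]
  R  [+0.54321 +0.78416 +0.30002]
  R  [-0.13971 -0.26794 +0.95325]
t = (-0.28054, -0.01833, +0.84334) m
tr R = 2.565303; θ = arccos((tr R − 1)/2) = 0.671883 rad = 38.496°
axis k = ((R−Rᵀ)₃₂, (R−Rᵀ)₁₃, (R−Rᵀ)₂₁) / (2 sinθ) = (-0.456222, +0.083315, +0.885957)
rvec = θ·k = (-0.306527, +0.055978, +0.595259)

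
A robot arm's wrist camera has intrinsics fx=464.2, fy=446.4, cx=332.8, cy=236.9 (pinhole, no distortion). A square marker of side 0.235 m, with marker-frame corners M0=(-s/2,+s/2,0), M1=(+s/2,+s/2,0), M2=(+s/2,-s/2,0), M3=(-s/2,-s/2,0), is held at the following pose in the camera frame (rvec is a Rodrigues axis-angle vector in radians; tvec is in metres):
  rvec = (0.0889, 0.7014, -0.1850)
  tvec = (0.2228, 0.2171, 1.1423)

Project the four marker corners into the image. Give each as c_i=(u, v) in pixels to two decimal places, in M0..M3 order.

Intrinsics K: fx=464.2, fy=446.4, cx=332.8, cy=236.9
Marker side s = 0.235 m; corners in marker frame (Z=0):
  M0 = (-0.1175, +0.1175, 0)
  M1 = (+0.1175, +0.1175, 0)
  M2 = (+0.1175, -0.1175, 0)
  M3 = (-0.1175, -0.1175, 0)
rvec = (0.0889, 0.7014, -0.1850), |rvec| = θ = 0.73081 rad = 41.873°
Rodrigues: sinθ=0.66748, 1−cosθ=0.25537; R = I + sinθ·[k]× + (1−cosθ)·[k]×²:
    [+0.74841 +0.19878 +0.63275]
    [-0.13915 +0.97986 -0.14324]
    [-0.64847 +0.01915 +0.76100]
t = (0.2228, 0.2171, 1.1423) m
M0: Pc = R·M0+t = (+0.15822, +0.34858, +1.22075); u = 464.2·(+0.15822)/1.22075 + 332.8 = 392.9641, v = 446.4·(+0.34858)/1.22075 + 236.9 = 364.3693
M1: Pc = R·M1+t = (+0.33409, +0.31588, +1.06835); u = 464.2·(+0.33409)/1.06835 + 332.8 = 477.9642, v = 446.4·(+0.31588)/1.06835 + 236.9 = 368.8881
M2: Pc = R·M2+t = (+0.28738, +0.08562, +1.06385); u = 464.2·(+0.28738)/1.06385 + 332.8 = 458.1955, v = 446.4·(+0.08562)/1.06385 + 236.9 = 272.8252
M3: Pc = R·M3+t = (+0.11151, +0.11832, +1.21625); u = 464.2·(+0.11151)/1.21625 + 332.8 = 375.3578, v = 446.4·(+0.11832)/1.21625 + 236.9 = 280.3261

c0=(392.96, 364.37) c1=(477.96, 368.89) c2=(458.20, 272.83) c3=(375.36, 280.33)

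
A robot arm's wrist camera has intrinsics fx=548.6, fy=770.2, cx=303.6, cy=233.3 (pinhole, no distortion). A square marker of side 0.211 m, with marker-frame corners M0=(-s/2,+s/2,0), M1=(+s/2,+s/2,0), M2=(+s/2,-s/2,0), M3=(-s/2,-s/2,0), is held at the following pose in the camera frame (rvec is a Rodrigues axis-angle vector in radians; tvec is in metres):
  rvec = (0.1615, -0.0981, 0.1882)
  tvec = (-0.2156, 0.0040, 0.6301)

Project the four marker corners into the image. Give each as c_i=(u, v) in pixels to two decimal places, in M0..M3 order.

Intrinsics K: fx=548.6, fy=770.2, cx=303.6, cy=233.3
Marker side s = 0.211 m; corners in marker frame (Z=0):
  M0 = (-0.1055, +0.1055, 0)
  M1 = (+0.1055, +0.1055, 0)
  M2 = (+0.1055, -0.1055, 0)
  M3 = (-0.1055, -0.1055, 0)
rvec = (0.1615, -0.0981, 0.1882), |rvec| = θ = 0.26669 rad = 15.280°
Rodrigues: sinθ=0.26354, 1−cosθ=0.03535; R = I + sinθ·[k]× + (1−cosθ)·[k]×²:
    [+0.97761 -0.19385 -0.08183]
    [+0.17810 +0.96943 -0.16877]
    [+0.11205 +0.15042 +0.98225]
t = (-0.2156, 0.0040, 0.6301) m
M0: Pc = R·M0+t = (-0.33919, +0.08749, +0.63415); u = 548.6·(-0.33919)/0.63415 + 303.6 = 10.1679, v = 770.2·(+0.08749)/0.63415 + 233.3 = 339.5546
M1: Pc = R·M1+t = (-0.13291, +0.12506, +0.65779); u = 548.6·(-0.13291)/0.65779 + 303.6 = 192.7497, v = 770.2·(+0.12506)/0.65779 + 233.3 = 379.7371
M2: Pc = R·M2+t = (-0.09201, -0.07949, +0.62605); u = 548.6·(-0.09201)/0.62605 + 303.6 = 222.9725, v = 770.2·(-0.07949)/0.62605 + 233.3 = 135.5134
M3: Pc = R·M3+t = (-0.29829, -0.11706, +0.60241); u = 548.6·(-0.29829)/0.60241 + 303.6 = 31.9576, v = 770.2·(-0.11706)/0.60241 + 233.3 = 83.6290

c0=(10.17, 339.55) c1=(192.75, 379.74) c2=(222.97, 135.51) c3=(31.96, 83.63)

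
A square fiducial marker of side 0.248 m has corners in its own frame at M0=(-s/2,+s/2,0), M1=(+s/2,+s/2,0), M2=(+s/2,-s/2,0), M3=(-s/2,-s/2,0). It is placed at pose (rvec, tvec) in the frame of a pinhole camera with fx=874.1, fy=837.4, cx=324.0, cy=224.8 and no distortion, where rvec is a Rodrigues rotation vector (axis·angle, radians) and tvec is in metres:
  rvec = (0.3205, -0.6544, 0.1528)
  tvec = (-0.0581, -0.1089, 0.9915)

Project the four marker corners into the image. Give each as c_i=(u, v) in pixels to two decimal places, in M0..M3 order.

c0=(152.85, 227.29) c1=(331.57, 234.31) c2=(381.96, 46.83) c3=(199.76, 6.79)

Intrinsics K: fx=874.1, fy=837.4, cx=324.0, cy=224.8
Marker side s = 0.248 m; corners in marker frame (Z=0):
  M0 = (-0.1240, +0.1240, 0)
  M1 = (+0.1240, +0.1240, 0)
  M2 = (+0.1240, -0.1240, 0)
  M3 = (-0.1240, -0.1240, 0)
rvec = (0.3205, -0.6544, 0.1528), |rvec| = θ = 0.74452 rad = 42.658°
Rodrigues: sinθ=0.67762, 1−cosθ=0.26459; R = I + sinθ·[k]× + (1−cosθ)·[k]×²:
    [+0.78445 -0.23918 -0.57222]
    [+0.03896 +0.93982 -0.33943]
    [+0.61897 +0.24397 +0.74656]
t = (-0.0581, -0.1089, 0.9915) m
M0: Pc = R·M0+t = (-0.18503, +0.00281, +0.94500); u = 874.1·(-0.18503)/0.94500 + 324.0 = 152.8523, v = 837.4·(+0.00281)/0.94500 + 224.8 = 227.2878
M1: Pc = R·M1+t = (+0.00951, +0.01247, +1.09851); u = 874.1·(+0.00951)/1.09851 + 324.0 = 331.5694, v = 837.4·(+0.01247)/1.09851 + 224.8 = 234.3052
M2: Pc = R·M2+t = (+0.06883, -0.22061, +1.03800); u = 874.1·(+0.06883)/1.03800 + 324.0 = 381.9616, v = 837.4·(-0.22061)/1.03800 + 224.8 = 46.8263
M3: Pc = R·M3+t = (-0.12571, -0.23027, +0.88449); u = 874.1·(-0.12571)/0.88449 + 324.0 = 199.7647, v = 837.4·(-0.23027)/0.88449 + 224.8 = 6.7917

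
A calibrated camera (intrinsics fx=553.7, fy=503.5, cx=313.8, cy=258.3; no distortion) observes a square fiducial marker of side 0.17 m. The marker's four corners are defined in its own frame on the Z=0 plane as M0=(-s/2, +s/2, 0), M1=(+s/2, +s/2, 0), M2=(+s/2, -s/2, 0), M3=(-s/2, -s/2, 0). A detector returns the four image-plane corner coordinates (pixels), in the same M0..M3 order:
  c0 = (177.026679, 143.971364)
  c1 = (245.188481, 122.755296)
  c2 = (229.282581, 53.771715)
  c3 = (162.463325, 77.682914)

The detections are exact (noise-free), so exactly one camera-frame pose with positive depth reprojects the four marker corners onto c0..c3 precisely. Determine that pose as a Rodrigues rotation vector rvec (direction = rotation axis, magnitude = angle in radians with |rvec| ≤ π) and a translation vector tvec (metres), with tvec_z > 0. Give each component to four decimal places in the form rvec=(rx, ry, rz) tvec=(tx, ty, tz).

rvec=(-0.0381, 0.3188, -0.2209) tvec=(-0.2419, -0.3801, 1.2060)

Intrinsics K: fx=553.7, fy=503.5, cx=313.8, cy=258.3
Marker side s = 0.17 m; corners in marker frame (Z=0):
  M0 = (-0.0850, +0.0850, 0)
  M1 = (+0.0850, +0.0850, 0)
  M2 = (+0.0850, -0.0850, 0)
  M3 = (-0.0850, -0.0850, 0)
Detected image corners:
  c0 = (177.026679, 143.971364) px
  c1 = (245.188481, 122.755296) px
  c2 = (229.282581, 53.771715) px
  c3 = (162.463325, 77.682914) px
Planar DLT: solve 8×8 A·h = b for H (H[2,2]=1):
  H  [+345.23858 +77.39920 +202.72229]
  H  [-158.08031 +391.75327 +99.61781]
  H  [-0.25428 -0.05961 +1.00000]
B = K⁻¹H; ‖b₁‖=0.829207, ‖b₂‖=0.829207; λ = 2/(‖b₁‖+‖b₂‖) = 1.205972, sign → tz>0 ⇒ λ=+1.205972
r₁ = λ·B[:,0] = (+0.92573,-0.22131,-0.30666); r₂ = λ·B[:,1] = (+0.20932,+0.97520,-0.07189)
r₃ = r₁×r₂ = (+0.31497,+0.00236,+0.94910); SVD([r₁ r₂ r₃]) → R = UVᵀ:
  R  [+0.92573 +0.20932 +0.31497]
  R  [-0.22131 +0.97520 +0.00236]
  R  [-0.30666 -0.07189 +0.94910]
t = (-0.24193, -0.38007, +1.20597) m
tr R = 2.850033; θ = arccos((tr R − 1)/2) = 0.389717 rad = 22.329°
axis k = ((R−Rᵀ)₃₂, (R−Rᵀ)₁₃, (R−Rᵀ)₂₁) / (2 sinθ) = (-0.097724, +0.818087, -0.566730)
rvec = θ·k = (-0.038085, +0.318823, -0.220865)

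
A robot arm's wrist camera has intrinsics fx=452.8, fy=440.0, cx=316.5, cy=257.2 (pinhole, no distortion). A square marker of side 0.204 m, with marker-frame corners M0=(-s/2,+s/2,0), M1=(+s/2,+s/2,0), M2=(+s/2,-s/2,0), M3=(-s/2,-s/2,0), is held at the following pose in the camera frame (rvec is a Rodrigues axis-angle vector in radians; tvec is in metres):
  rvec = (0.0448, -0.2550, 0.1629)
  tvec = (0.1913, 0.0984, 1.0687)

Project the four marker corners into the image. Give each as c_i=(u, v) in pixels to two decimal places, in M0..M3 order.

c0=(349.86, 334.32) c1=(428.65, 343.32) c2=(443.19, 262.69) c3=(364.76, 249.61)

Intrinsics K: fx=452.8, fy=440.0, cx=316.5, cy=257.2
Marker side s = 0.204 m; corners in marker frame (Z=0):
  M0 = (-0.1020, +0.1020, 0)
  M1 = (+0.1020, +0.1020, 0)
  M2 = (+0.1020, -0.1020, 0)
  M3 = (-0.1020, -0.1020, 0)
rvec = (0.0448, -0.2550, 0.1629), |rvec| = θ = 0.30589 rad = 17.526°
Rodrigues: sinθ=0.30114, 1−cosθ=0.04642; R = I + sinθ·[k]× + (1−cosθ)·[k]×²:
    [+0.95458 -0.16604 -0.24742]
    [+0.15470 +0.98584 -0.06471]
    [+0.25466 +0.02350 +0.96674]
t = (0.1913, 0.0984, 1.0687) m
M0: Pc = R·M0+t = (+0.07700, +0.18318, +1.04512); u = 452.8·(+0.07700)/1.04512 + 316.5 = 349.8592, v = 440.0·(+0.18318)/1.04512 + 257.2 = 334.3177
M1: Pc = R·M1+t = (+0.27173, +0.21474, +1.09707); u = 452.8·(+0.27173)/1.09707 + 316.5 = 428.6527, v = 440.0·(+0.21474)/1.09707 + 257.2 = 343.3234
M2: Pc = R·M2+t = (+0.30560, +0.01362, +1.09228); u = 452.8·(+0.30560)/1.09228 + 316.5 = 443.1864, v = 440.0·(+0.01362)/1.09228 + 257.2 = 262.6882
M3: Pc = R·M3+t = (+0.11087, -0.01794, +1.04033); u = 452.8·(+0.11087)/1.04033 + 316.5 = 364.7556, v = 440.0·(-0.01794)/1.04033 + 257.2 = 249.6143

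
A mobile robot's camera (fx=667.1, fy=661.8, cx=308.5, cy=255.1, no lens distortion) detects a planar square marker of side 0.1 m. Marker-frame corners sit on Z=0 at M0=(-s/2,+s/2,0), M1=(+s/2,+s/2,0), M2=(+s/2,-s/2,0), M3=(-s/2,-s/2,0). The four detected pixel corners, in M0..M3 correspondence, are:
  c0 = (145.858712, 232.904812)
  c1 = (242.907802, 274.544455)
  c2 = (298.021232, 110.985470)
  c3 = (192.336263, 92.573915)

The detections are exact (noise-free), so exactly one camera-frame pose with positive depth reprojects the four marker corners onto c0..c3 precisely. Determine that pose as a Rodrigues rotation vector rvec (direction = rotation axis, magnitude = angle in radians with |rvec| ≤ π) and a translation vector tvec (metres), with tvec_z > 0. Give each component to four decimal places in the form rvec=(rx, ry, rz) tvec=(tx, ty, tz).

Intrinsics K: fx=667.1, fy=661.8, cx=308.5, cy=255.1
Marker side s = 0.1 m; corners in marker frame (Z=0):
  M0 = (-0.0500, +0.0500, 0)
  M1 = (+0.0500, +0.0500, 0)
  M2 = (+0.0500, -0.0500, 0)
  M3 = (-0.0500, -0.0500, 0)
Detected image corners:
  c0 = (145.858712, 232.904812) px
  c1 = (242.907802, 274.544455) px
  c2 = (298.021232, 110.985470) px
  c3 = (192.336263, 92.573915) px
Planar DLT: solve 8×8 A·h = b for H (H[2,2]=1):
  H  [+674.12419 -487.44411 +215.76858]
  H  [+26.23179 +1524.37466 +176.88994]
  H  [-1.54416 +0.07816 +1.00000]
B = K⁻¹H; ‖b₁‖=2.400377, ‖b₂‖=2.400377; λ = 2/(‖b₁‖+‖b₂‖) = 0.416601, sign → tz>0 ⇒ λ=+0.416601
r₁ = λ·B[:,0] = (+0.71848,+0.26448,-0.64330); r₂ = λ·B[:,1] = (-0.31946,+0.94704,+0.03256)
r₃ = r₁×r₂ = (+0.61784,+0.18212,+0.76492); SVD([r₁ r₂ r₃]) → R = UVᵀ:
  R  [+0.71848 -0.31946 +0.61784]
  R  [+0.26448 +0.94704 +0.18212]
  R  [-0.64330 +0.03256 +0.76492]
t = (-0.05791, -0.04923, +0.41660) m
tr R = 2.430442; θ = arccos((tr R − 1)/2) = 0.773856 rad = 44.339°
axis k = ((R−Rᵀ)₃₂, (R−Rᵀ)₁₃, (R−Rᵀ)₂₁) / (2 sinθ) = (-0.106996, +0.902235, +0.417761)
rvec = θ·k = (-0.082799, +0.698200, +0.323287)

rvec=(-0.0828, 0.6982, 0.3233) tvec=(-0.0579, -0.0492, 0.4166)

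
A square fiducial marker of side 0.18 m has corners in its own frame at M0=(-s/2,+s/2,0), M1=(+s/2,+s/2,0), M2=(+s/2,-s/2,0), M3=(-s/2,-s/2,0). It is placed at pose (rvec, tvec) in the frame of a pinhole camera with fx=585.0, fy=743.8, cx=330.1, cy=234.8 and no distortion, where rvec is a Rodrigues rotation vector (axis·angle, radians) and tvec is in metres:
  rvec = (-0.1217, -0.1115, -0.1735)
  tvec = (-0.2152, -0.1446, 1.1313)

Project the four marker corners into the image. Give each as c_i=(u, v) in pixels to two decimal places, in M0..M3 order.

Intrinsics K: fx=585.0, fy=743.8, cx=330.1, cy=234.8
Marker side s = 0.18 m; corners in marker frame (Z=0):
  M0 = (-0.0900, +0.0900, 0)
  M1 = (+0.0900, +0.0900, 0)
  M2 = (+0.0900, -0.0900, 0)
  M3 = (-0.0900, -0.0900, 0)
rvec = (-0.1217, -0.1115, -0.1735), |rvec| = θ = 0.23947 rad = 13.721°
Rodrigues: sinθ=0.23719, 1−cosθ=0.02854; R = I + sinθ·[k]× + (1−cosθ)·[k]×²:
    [+0.97883 +0.17860 -0.09993]
    [-0.16509 +0.97765 +0.13017]
    [+0.12094 -0.11091 +0.98644]
t = (-0.2152, -0.1446, 1.1313) m
M0: Pc = R·M0+t = (-0.28722, -0.04175, +1.11043); u = 585.0·(-0.28722)/1.11043 + 330.1 = 178.7857, v = 743.8·(-0.04175)/1.11043 + 234.8 = 206.8326
M1: Pc = R·M1+t = (-0.11103, -0.07147, +1.13220); u = 585.0·(-0.11103)/1.13220 + 330.1 = 272.7312, v = 743.8·(-0.07147)/1.13220 + 234.8 = 187.8479
M2: Pc = R·M2+t = (-0.14318, -0.24745, +1.15217); u = 585.0·(-0.14318)/1.15217 + 330.1 = 257.4026, v = 743.8·(-0.24745)/1.15217 + 234.8 = 75.0566
M3: Pc = R·M3+t = (-0.31937, -0.21773, +1.13040); u = 585.0·(-0.31937)/1.13040 + 330.1 = 164.8211, v = 743.8·(-0.21773)/1.13040 + 234.8 = 91.5339

c0=(178.79, 206.83) c1=(272.73, 187.85) c2=(257.40, 75.06) c3=(164.82, 91.53)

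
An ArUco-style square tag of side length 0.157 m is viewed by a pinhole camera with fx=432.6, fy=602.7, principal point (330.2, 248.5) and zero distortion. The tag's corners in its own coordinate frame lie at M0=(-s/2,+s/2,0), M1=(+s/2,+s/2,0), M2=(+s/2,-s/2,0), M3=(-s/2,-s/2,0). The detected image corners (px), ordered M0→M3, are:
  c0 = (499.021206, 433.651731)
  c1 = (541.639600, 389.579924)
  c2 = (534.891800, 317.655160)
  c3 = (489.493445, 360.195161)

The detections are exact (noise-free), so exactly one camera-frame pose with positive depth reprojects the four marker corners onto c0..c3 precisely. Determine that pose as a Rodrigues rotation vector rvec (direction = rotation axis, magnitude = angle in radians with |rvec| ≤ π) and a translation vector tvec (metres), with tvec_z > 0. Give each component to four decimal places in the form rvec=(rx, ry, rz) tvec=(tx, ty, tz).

rvec=(0.3021, -0.4415, -0.3714) tvec=(0.4574, 0.2235, 1.0594)

Intrinsics K: fx=432.6, fy=602.7, cx=330.2, cy=248.5
Marker side s = 0.157 m; corners in marker frame (Z=0):
  M0 = (-0.0785, +0.0785, 0)
  M1 = (+0.0785, +0.0785, 0)
  M2 = (+0.0785, -0.0785, 0)
  M3 = (-0.0785, -0.0785, 0)
Detected image corners:
  c0 = (499.021206, 433.651731) px
  c1 = (541.639600, 389.579924) px
  c2 = (534.891800, 317.655160) px
  c3 = (489.493445, 360.195161) px
Planar DLT: solve 8×8 A·h = b for H (H[2,2]=1):
  H  [+453.95872 +227.16240 +516.95193]
  H  [-149.56559 +590.48600 +375.66823]
  H  [+0.33682 +0.34007 +1.00000]
B = K⁻¹H; ‖b₁‖=0.943903, ‖b₂‖=0.943903; λ = 2/(‖b₁‖+‖b₂‖) = 1.059431, sign → tz>0 ⇒ λ=+1.059431
r₁ = λ·B[:,0] = (+0.83937,-0.41004,+0.35684); r₂ = λ·B[:,1] = (+0.28132,+0.88941,+0.36028)
r₃ = r₁×r₂ = (-0.46510,-0.20202,+0.86190); SVD([r₁ r₂ r₃]) → R = UVᵀ:
  R  [+0.83937 +0.28132 -0.46510]
  R  [-0.41004 +0.88941 -0.20202]
  R  [+0.35684 +0.36028 +0.86190]
t = (+0.45735, +0.22354, +1.05943) m
tr R = 2.590680; θ = arccos((tr R − 1)/2) = 0.651228 rad = 37.313°
axis k = ((R−Rᵀ)₃₂, (R−Rᵀ)₁₃, (R−Rᵀ)₂₁) / (2 sinθ) = (+0.463816, -0.677985, -0.570272)
rvec = θ·k = (+0.302050, -0.441523, -0.371377)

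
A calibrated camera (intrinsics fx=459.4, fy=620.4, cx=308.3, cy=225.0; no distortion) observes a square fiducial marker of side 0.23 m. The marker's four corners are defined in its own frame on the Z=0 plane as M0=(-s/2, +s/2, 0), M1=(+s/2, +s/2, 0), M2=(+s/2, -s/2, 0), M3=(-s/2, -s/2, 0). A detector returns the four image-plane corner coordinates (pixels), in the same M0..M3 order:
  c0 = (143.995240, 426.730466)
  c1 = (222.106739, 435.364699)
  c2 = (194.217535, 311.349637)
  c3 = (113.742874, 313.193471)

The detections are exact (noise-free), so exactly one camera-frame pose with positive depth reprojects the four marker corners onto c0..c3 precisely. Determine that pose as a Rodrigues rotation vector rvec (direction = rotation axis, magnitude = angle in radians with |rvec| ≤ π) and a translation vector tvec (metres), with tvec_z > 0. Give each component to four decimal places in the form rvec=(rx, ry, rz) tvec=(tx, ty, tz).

Intrinsics K: fx=459.4, fy=620.4, cx=308.3, cy=225.0
Marker side s = 0.23 m; corners in marker frame (Z=0):
  M0 = (-0.1150, +0.1150, 0)
  M1 = (+0.1150, +0.1150, 0)
  M2 = (+0.1150, -0.1150, 0)
  M3 = (-0.1150, -0.1150, 0)
Detected image corners:
  c0 = (143.995240, 426.730466) px
  c1 = (222.106739, 435.364699) px
  c2 = (194.217535, 311.349637) px
  c3 = (113.742874, 313.193471) px
Planar DLT: solve 8×8 A·h = b for H (H[2,2]=1):
  H  [+278.64134 +172.64063 +167.18770]
  H  [-129.97478 +616.87734 +373.44806]
  H  [-0.39136 +0.27306 +1.00000]
B = K⁻¹H; ‖b₁‖=0.955606, ‖b₂‖=0.955606; λ = 2/(‖b₁‖+‖b₂‖) = 1.046456, sign → tz>0 ⇒ λ=+1.046456
r₁ = λ·B[:,0] = (+0.90955,-0.07071,-0.40954); r₂ = λ·B[:,1] = (+0.20149,+0.93688,+0.28574)
r₃ = r₁×r₂ = (+0.36349,-0.34242,+0.86639); SVD([r₁ r₂ r₃]) → R = UVᵀ:
  R  [+0.90955 +0.20149 +0.36349]
  R  [-0.07071 +0.93688 -0.34242]
  R  [-0.40954 +0.28574 +0.86639]
t = (-0.32144, +0.25039, +1.04646) m
tr R = 2.712820; θ = arccos((tr R − 1)/2) = 0.542520 rad = 31.084°
axis k = ((R−Rᵀ)₃₂, (R−Rᵀ)₁₃, (R−Rᵀ)₂₁) / (2 sinθ) = (+0.608335, +0.748625, -0.263609)
rvec = θ·k = (+0.330034, +0.406144, -0.143013)

rvec=(0.3300, 0.4061, -0.1430) tvec=(-0.3214, 0.2504, 1.0465)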